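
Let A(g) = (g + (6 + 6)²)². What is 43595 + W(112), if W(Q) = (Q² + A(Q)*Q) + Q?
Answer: 7396283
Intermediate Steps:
A(g) = (144 + g)² (A(g) = (g + 12²)² = (g + 144)² = (144 + g)²)
W(Q) = Q + Q² + Q*(144 + Q)² (W(Q) = (Q² + (144 + Q)²*Q) + Q = (Q² + Q*(144 + Q)²) + Q = Q + Q² + Q*(144 + Q)²)
43595 + W(112) = 43595 + 112*(1 + 112 + (144 + 112)²) = 43595 + 112*(1 + 112 + 256²) = 43595 + 112*(1 + 112 + 65536) = 43595 + 112*65649 = 43595 + 7352688 = 7396283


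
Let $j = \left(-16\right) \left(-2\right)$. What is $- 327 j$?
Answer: $-10464$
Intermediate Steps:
$j = 32$
$- 327 j = \left(-327\right) 32 = -10464$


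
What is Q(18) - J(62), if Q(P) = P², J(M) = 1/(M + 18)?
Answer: 25919/80 ≈ 323.99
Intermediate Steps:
J(M) = 1/(18 + M)
Q(18) - J(62) = 18² - 1/(18 + 62) = 324 - 1/80 = 25919/80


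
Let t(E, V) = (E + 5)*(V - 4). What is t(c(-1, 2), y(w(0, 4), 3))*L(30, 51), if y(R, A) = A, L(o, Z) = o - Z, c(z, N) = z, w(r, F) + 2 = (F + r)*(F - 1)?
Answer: 84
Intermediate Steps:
w(r, F) = -2 + (-1 + F)*(F + r) (w(r, F) = -2 + (F + r)*(F - 1) = -2 + (F + r)*(-1 + F) = -2 + (-1 + F)*(F + r))
t(E, V) = (-4 + V)*(5 + E) (t(E, V) = (5 + E)*(-4 + V) = (-4 + V)*(5 + E))
t(c(-1, 2), y(w(0, 4), 3))*L(30, 51) = (-20 - 4*(-1) + 5*3 - 1*3)*(30 - 1*51) = (-20 + 4 + 15 - 3)*(30 - 51) = -4*(-21) = 84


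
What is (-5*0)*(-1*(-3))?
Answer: 0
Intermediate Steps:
(-5*0)*(-1*(-3)) = 0*3 = 0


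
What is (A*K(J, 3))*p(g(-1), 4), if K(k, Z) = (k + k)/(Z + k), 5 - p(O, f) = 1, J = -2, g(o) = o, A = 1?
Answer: -16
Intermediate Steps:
p(O, f) = 4 (p(O, f) = 5 - 1*1 = 5 - 1 = 4)
K(k, Z) = 2*k/(Z + k) (K(k, Z) = (2*k)/(Z + k) = 2*k/(Z + k))
(A*K(J, 3))*p(g(-1), 4) = (1*(2*(-2)/(3 - 2)))*4 = (1*(2*(-2)/1))*4 = (1*(2*(-2)*1))*4 = (1*(-4))*4 = -4*4 = -16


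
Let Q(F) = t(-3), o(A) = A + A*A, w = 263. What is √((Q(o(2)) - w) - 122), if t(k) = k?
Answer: 2*I*√97 ≈ 19.698*I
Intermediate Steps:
o(A) = A + A²
Q(F) = -3
√((Q(o(2)) - w) - 122) = √((-3 - 1*263) - 122) = √((-3 - 263) - 122) = √(-266 - 122) = √(-388) = 2*I*√97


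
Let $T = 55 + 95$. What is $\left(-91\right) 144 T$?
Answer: $-1965600$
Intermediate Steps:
$T = 150$
$\left(-91\right) 144 T = \left(-91\right) 144 \cdot 150 = \left(-13104\right) 150 = -1965600$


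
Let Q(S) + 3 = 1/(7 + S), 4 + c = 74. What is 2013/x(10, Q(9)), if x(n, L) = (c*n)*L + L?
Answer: -32208/32947 ≈ -0.97757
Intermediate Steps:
c = 70 (c = -4 + 74 = 70)
Q(S) = -3 + 1/(7 + S)
x(n, L) = L + 70*L*n (x(n, L) = (70*n)*L + L = 70*L*n + L = L + 70*L*n)
2013/x(10, Q(9)) = 2013/((((-20 - 3*9)/(7 + 9))*(1 + 70*10))) = 2013/((((-20 - 27)/16)*(1 + 700))) = 2013/((((1/16)*(-47))*701)) = 2013/((-47/16*701)) = 2013/(-32947/16) = 2013*(-16/32947) = -32208/32947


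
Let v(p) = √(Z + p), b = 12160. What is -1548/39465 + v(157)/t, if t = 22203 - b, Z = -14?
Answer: -172/4385 + √143/10043 ≈ -0.038034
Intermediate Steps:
t = 10043 (t = 22203 - 1*12160 = 22203 - 12160 = 10043)
v(p) = √(-14 + p)
-1548/39465 + v(157)/t = -1548/39465 + √(-14 + 157)/10043 = -1548*1/39465 + √143*(1/10043) = -172/4385 + √143/10043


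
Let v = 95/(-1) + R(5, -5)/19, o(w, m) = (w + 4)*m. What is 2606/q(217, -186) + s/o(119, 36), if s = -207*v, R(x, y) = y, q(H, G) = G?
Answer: -461603/48298 ≈ -9.5574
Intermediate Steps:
o(w, m) = m*(4 + w) (o(w, m) = (4 + w)*m = m*(4 + w))
v = -1810/19 (v = 95/(-1) - 5/19 = 95*(-1) - 5*1/19 = -95 - 5/19 = -1810/19 ≈ -95.263)
s = 374670/19 (s = -207*(-1810/19) = 374670/19 ≈ 19719.)
2606/q(217, -186) + s/o(119, 36) = 2606/(-186) + 374670/(19*((36*(4 + 119)))) = 2606*(-1/186) + 374670/(19*((36*123))) = -1303/93 + (374670/19)/4428 = -1303/93 + (374670/19)*(1/4428) = -1303/93 + 20815/4674 = -461603/48298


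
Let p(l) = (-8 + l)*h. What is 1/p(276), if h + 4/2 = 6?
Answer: 1/1072 ≈ 0.00093284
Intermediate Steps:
h = 4 (h = -2 + 6 = 4)
p(l) = -32 + 4*l (p(l) = (-8 + l)*4 = -32 + 4*l)
1/p(276) = 1/(-32 + 4*276) = 1/(-32 + 1104) = 1/1072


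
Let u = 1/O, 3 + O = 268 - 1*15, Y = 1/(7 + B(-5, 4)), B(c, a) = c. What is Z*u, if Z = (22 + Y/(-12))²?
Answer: 277729/144000 ≈ 1.9287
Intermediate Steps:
Y = ½ (Y = 1/(7 - 5) = 1/2 = ½ ≈ 0.50000)
Z = 277729/576 (Z = (22 + (½)/(-12))² = (22 + (½)*(-1/12))² = (22 - 1/24)² = (527/24)² = 277729/576 ≈ 482.17)
O = 250 (O = -3 + (268 - 1*15) = -3 + (268 - 15) = -3 + 253 = 250)
u = 1/250 ≈ 0.0040000
Z*u = (277729/576)*(1/250) = 277729/144000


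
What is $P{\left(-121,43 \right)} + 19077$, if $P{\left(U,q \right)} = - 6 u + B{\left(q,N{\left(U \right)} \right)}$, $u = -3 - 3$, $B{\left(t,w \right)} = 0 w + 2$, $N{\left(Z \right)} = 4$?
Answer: $19115$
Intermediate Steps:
$B{\left(t,w \right)} = 2$ ($B{\left(t,w \right)} = 0 + 2 = 2$)
$u = -6$ ($u = -3 - 3 = -6$)
$P{\left(U,q \right)} = 38$ ($P{\left(U,q \right)} = \left(-6\right) \left(-6\right) + 2 = 36 + 2 = 38$)
$P{\left(-121,43 \right)} + 19077 = 38 + 19077 = 19115$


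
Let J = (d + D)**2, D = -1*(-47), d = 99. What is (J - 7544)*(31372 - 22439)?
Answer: 123025276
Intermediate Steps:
D = 47
J = 21316 (J = (99 + 47)**2 = 146**2 = 21316)
(J - 7544)*(31372 - 22439) = (21316 - 7544)*(31372 - 22439) = 13772*8933 = 123025276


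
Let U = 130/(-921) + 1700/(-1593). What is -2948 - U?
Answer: -1441131418/489051 ≈ -2946.8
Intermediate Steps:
U = -590930/489051 (U = 130*(-1/921) + 1700*(-1/1593) = -130/921 - 1700/1593 = -590930/489051 ≈ -1.2083)
-2948 - U = -2948 - 1*(-590930/489051) = -2948 + 590930/489051 = -1441131418/489051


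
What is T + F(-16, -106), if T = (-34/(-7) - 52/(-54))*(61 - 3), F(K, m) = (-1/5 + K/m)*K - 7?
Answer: 16595717/50085 ≈ 331.35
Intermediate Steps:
F(K, m) = -7 + K*(-1/5 + K/m) (F(K, m) = (-1*1/5 + K/m)*K - 7 = (-1/5 + K/m)*K - 7 = K*(-1/5 + K/m) - 7 = -7 + K*(-1/5 + K/m))
T = 63800/189 (T = (-34*(-1/7) - 52*(-1/54))*58 = (34/7 + 26/27)*58 = (1100/189)*58 = 63800/189 ≈ 337.57)
T + F(-16, -106) = 63800/189 + (-7 - 1/5*(-16) + (-16)**2/(-106)) = 63800/189 + (-7 + 16/5 + 256*(-1/106)) = 63800/189 + (-7 + 16/5 - 128/53) = 63800/189 - 1647/265 = 16595717/50085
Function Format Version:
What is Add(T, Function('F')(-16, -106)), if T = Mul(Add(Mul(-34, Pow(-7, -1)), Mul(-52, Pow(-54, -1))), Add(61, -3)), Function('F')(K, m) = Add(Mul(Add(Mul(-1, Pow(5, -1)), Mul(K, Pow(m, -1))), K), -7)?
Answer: Rational(16595717, 50085) ≈ 331.35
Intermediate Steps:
Function('F')(K, m) = Add(-7, Mul(K, Add(Rational(-1, 5), Mul(K, Pow(m, -1))))) (Function('F')(K, m) = Add(Mul(Add(Mul(-1, Rational(1, 5)), Mul(K, Pow(m, -1))), K), -7) = Add(Mul(Add(Rational(-1, 5), Mul(K, Pow(m, -1))), K), -7) = Add(Mul(K, Add(Rational(-1, 5), Mul(K, Pow(m, -1)))), -7) = Add(-7, Mul(K, Add(Rational(-1, 5), Mul(K, Pow(m, -1))))))
T = Rational(63800, 189) (T = Mul(Add(Mul(-34, Rational(-1, 7)), Mul(-52, Rational(-1, 54))), 58) = Mul(Add(Rational(34, 7), Rational(26, 27)), 58) = Mul(Rational(1100, 189), 58) = Rational(63800, 189) ≈ 337.57)
Add(T, Function('F')(-16, -106)) = Add(Rational(63800, 189), Add(-7, Mul(Rational(-1, 5), -16), Mul(Pow(-16, 2), Pow(-106, -1)))) = Add(Rational(63800, 189), Add(-7, Rational(16, 5), Mul(256, Rational(-1, 106)))) = Add(Rational(63800, 189), Add(-7, Rational(16, 5), Rational(-128, 53))) = Add(Rational(63800, 189), Rational(-1647, 265)) = Rational(16595717, 50085)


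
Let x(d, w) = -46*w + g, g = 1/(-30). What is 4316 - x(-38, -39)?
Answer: 75661/30 ≈ 2522.0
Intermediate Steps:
g = -1/30 ≈ -0.033333
x(d, w) = -1/30 - 46*w (x(d, w) = -46*w - 1/30 = -1/30 - 46*w)
4316 - x(-38, -39) = 4316 - (-1/30 - 46*(-39)) = 4316 - (-1/30 + 1794) = 4316 - 1*53819/30 = 4316 - 53819/30 = 75661/30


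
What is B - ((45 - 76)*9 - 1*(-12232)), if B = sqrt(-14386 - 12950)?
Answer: -11953 + 2*I*sqrt(6834) ≈ -11953.0 + 165.34*I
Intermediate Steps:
B = 2*I*sqrt(6834) (B = sqrt(-27336) = 2*I*sqrt(6834) ≈ 165.34*I)
B - ((45 - 76)*9 - 1*(-12232)) = 2*I*sqrt(6834) - ((45 - 76)*9 - 1*(-12232)) = 2*I*sqrt(6834) - (-31*9 + 12232) = 2*I*sqrt(6834) - (-279 + 12232) = 2*I*sqrt(6834) - 1*11953 = 2*I*sqrt(6834) - 11953 = -11953 + 2*I*sqrt(6834)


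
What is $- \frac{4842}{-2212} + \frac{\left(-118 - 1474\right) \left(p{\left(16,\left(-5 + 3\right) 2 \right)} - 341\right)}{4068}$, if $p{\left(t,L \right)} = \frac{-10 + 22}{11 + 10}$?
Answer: $\frac{21759247}{160686} \approx 135.41$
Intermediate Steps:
$p{\left(t,L \right)} = \frac{4}{7}$ ($p{\left(t,L \right)} = \frac{12}{21} = 12 \cdot \frac{1}{21} = \frac{4}{7}$)
$- \frac{4842}{-2212} + \frac{\left(-118 - 1474\right) \left(p{\left(16,\left(-5 + 3\right) 2 \right)} - 341\right)}{4068} = - \frac{4842}{-2212} + \frac{\left(-118 - 1474\right) \left(\frac{4}{7} - 341\right)}{4068} = \left(-4842\right) \left(- \frac{1}{2212}\right) + \left(-1592\right) \left(- \frac{2383}{7}\right) \frac{1}{4068} = \frac{2421}{1106} + \frac{3793736}{7} \cdot \frac{1}{4068} = \frac{2421}{1106} + \frac{948434}{7119} = \frac{21759247}{160686}$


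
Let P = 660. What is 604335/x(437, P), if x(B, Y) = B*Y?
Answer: 40289/19228 ≈ 2.0953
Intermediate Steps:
604335/x(437, P) = 604335/((437*660)) = 604335/288420 = 604335*(1/288420) = 40289/19228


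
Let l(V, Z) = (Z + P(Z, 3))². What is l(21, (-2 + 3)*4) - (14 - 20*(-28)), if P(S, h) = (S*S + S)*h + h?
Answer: 3915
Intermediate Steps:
P(S, h) = h + h*(S + S²) (P(S, h) = (S² + S)*h + h = (S + S²)*h + h = h*(S + S²) + h = h + h*(S + S²))
l(V, Z) = (3 + 3*Z² + 4*Z)² (l(V, Z) = (Z + 3*(1 + Z + Z²))² = (Z + (3 + 3*Z + 3*Z²))² = (3 + 3*Z² + 4*Z)²)
l(21, (-2 + 3)*4) - (14 - 20*(-28)) = (3 + 3*((-2 + 3)*4)² + 4*((-2 + 3)*4))² - (14 - 20*(-28)) = (3 + 3*(1*4)² + 4*(1*4))² - (14 + 560) = (3 + 3*4² + 4*4)² - 1*574 = (3 + 3*16 + 16)² - 574 = (3 + 48 + 16)² - 574 = 67² - 574 = 4489 - 574 = 3915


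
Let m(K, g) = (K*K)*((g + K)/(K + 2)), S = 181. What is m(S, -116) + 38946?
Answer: 9256583/183 ≈ 50582.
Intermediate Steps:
m(K, g) = K²*(K + g)/(2 + K) (m(K, g) = K²*((K + g)/(2 + K)) = K²*(K + g)/(2 + K))
m(S, -116) + 38946 = 181²*(181 - 116)/(2 + 181) + 38946 = 32761*65/183 + 38946 = 32761*(1/183)*65 + 38946 = 2129465/183 + 38946 = 9256583/183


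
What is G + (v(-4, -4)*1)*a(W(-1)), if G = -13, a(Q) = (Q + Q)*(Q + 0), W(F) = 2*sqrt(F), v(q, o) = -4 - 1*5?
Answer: 59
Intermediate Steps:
v(q, o) = -9 (v(q, o) = -4 - 5 = -9)
a(Q) = 2*Q**2 (a(Q) = (2*Q)*Q = 2*Q**2)
G + (v(-4, -4)*1)*a(W(-1)) = -13 + (-9*1)*(2*(2*sqrt(-1))**2) = -13 - 18*(2*I)**2 = -13 - 18*(-4) = -13 - 9*(-8) = -13 + 72 = 59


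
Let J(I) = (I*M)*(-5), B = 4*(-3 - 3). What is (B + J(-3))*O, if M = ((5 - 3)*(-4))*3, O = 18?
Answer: -6912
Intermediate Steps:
M = -24 (M = (2*(-4))*3 = -8*3 = -24)
B = -24 (B = 4*(-6) = -24)
J(I) = 120*I (J(I) = (I*(-24))*(-5) = -24*I*(-5) = 120*I)
(B + J(-3))*O = (-24 + 120*(-3))*18 = (-24 - 360)*18 = -384*18 = -6912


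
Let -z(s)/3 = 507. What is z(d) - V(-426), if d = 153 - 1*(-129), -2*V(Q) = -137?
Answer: -3179/2 ≈ -1589.5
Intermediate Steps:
V(Q) = 137/2 (V(Q) = -1/2*(-137) = 137/2)
d = 282 (d = 153 + 129 = 282)
z(s) = -1521 (z(s) = -3*507 = -1521)
z(d) - V(-426) = -1521 - 1*137/2 = -1521 - 137/2 = -3179/2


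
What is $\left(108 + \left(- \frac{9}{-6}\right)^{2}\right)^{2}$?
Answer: $\frac{194481}{16} \approx 12155.0$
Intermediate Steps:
$\left(108 + \left(- \frac{9}{-6}\right)^{2}\right)^{2} = \left(108 + \left(\left(-9\right) \left(- \frac{1}{6}\right)\right)^{2}\right)^{2} = \left(108 + \left(\frac{3}{2}\right)^{2}\right)^{2} = \left(108 + \frac{9}{4}\right)^{2} = \left(\frac{441}{4}\right)^{2} = \frac{194481}{16}$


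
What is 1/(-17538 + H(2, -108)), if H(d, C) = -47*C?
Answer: -1/12462 ≈ -8.0244e-5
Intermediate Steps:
1/(-17538 + H(2, -108)) = 1/(-17538 - 47*(-108)) = 1/(-17538 + 5076) = 1/(-12462) = -1/12462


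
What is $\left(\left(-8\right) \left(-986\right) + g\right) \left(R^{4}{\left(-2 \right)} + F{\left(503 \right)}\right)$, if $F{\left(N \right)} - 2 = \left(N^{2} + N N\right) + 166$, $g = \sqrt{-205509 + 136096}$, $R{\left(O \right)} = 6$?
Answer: $4003018016 + 507482 i \sqrt{69413} \approx 4.003 \cdot 10^{9} + 1.337 \cdot 10^{8} i$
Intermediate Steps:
$g = i \sqrt{69413}$ ($g = \sqrt{-69413} = i \sqrt{69413} \approx 263.46 i$)
$F{\left(N \right)} = 168 + 2 N^{2}$ ($F{\left(N \right)} = 2 + \left(\left(N^{2} + N N\right) + 166\right) = 2 + \left(\left(N^{2} + N^{2}\right) + 166\right) = 2 + \left(2 N^{2} + 166\right) = 2 + \left(166 + 2 N^{2}\right) = 168 + 2 N^{2}$)
$\left(\left(-8\right) \left(-986\right) + g\right) \left(R^{4}{\left(-2 \right)} + F{\left(503 \right)}\right) = \left(\left(-8\right) \left(-986\right) + i \sqrt{69413}\right) \left(6^{4} + \left(168 + 2 \cdot 503^{2}\right)\right) = \left(7888 + i \sqrt{69413}\right) \left(1296 + \left(168 + 2 \cdot 253009\right)\right) = \left(7888 + i \sqrt{69413}\right) \left(1296 + \left(168 + 506018\right)\right) = \left(7888 + i \sqrt{69413}\right) \left(1296 + 506186\right) = \left(7888 + i \sqrt{69413}\right) 507482 = 4003018016 + 507482 i \sqrt{69413}$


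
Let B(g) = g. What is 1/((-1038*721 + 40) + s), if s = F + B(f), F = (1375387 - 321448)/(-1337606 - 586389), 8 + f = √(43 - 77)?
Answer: -162957113367425615/121951652375480576940043 - 3701756760025*I*√34/2073178090383169807980731 ≈ -1.3362e-6 - 1.0411e-11*I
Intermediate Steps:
f = -8 + I*√34 (f = -8 + √(43 - 77) = -8 + √(-34) = -8 + I*√34 ≈ -8.0 + 5.831*I)
F = -1053939/1923995 (F = 1053939/(-1923995) = 1053939*(-1/1923995) = -1053939/1923995 ≈ -0.54779)
s = -16445899/1923995 + I*√34 (s = -1053939/1923995 + (-8 + I*√34) = -16445899/1923995 + I*√34 ≈ -8.5478 + 5.831*I)
1/((-1038*721 + 40) + s) = 1/((-1038*721 + 40) + (-16445899/1923995 + I*√34)) = 1/((-748398 + 40) + (-16445899/1923995 + I*√34)) = 1/(-748358 + (-16445899/1923995 + I*√34)) = 1/(-1439853496109/1923995 + I*√34)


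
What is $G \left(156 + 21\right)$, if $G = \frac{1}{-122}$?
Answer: $- \frac{177}{122} \approx -1.4508$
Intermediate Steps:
$G = - \frac{1}{122} \approx -0.0081967$
$G \left(156 + 21\right) = - \frac{156 + 21}{122} = \left(- \frac{1}{122}\right) 177 = - \frac{177}{122}$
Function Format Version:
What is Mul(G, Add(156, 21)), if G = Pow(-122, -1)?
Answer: Rational(-177, 122) ≈ -1.4508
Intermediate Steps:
G = Rational(-1, 122) ≈ -0.0081967
Mul(G, Add(156, 21)) = Mul(Rational(-1, 122), Add(156, 21)) = Mul(Rational(-1, 122), 177) = Rational(-177, 122)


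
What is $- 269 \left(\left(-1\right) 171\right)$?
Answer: $45999$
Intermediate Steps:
$- 269 \left(\left(-1\right) 171\right) = \left(-269\right) \left(-171\right) = 45999$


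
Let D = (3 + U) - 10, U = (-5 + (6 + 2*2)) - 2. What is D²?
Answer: 16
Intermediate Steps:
U = 3 (U = (-5 + (6 + 4)) - 2 = (-5 + 10) - 2 = 5 - 2 = 3)
D = -4 (D = (3 + 3) - 10 = 6 - 10 = -4)
D² = (-4)² = 16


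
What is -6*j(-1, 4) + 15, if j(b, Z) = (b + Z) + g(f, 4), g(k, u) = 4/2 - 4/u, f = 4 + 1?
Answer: -9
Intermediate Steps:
f = 5
g(k, u) = 2 - 4/u (g(k, u) = 4*(1/2) - 4/u = 2 - 4/u)
j(b, Z) = 1 + Z + b (j(b, Z) = (b + Z) + (2 - 4/4) = (Z + b) + (2 - 4*1/4) = (Z + b) + (2 - 1) = (Z + b) + 1 = 1 + Z + b)
-6*j(-1, 4) + 15 = -6*(1 + 4 - 1) + 15 = -6*4 + 15 = -24 + 15 = -9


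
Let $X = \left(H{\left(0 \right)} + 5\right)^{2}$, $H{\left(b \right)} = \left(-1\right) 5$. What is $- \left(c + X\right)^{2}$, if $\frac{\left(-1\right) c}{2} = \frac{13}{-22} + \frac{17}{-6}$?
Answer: $- \frac{51076}{1089} \approx -46.902$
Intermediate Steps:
$c = \frac{226}{33}$ ($c = - 2 \left(\frac{13}{-22} + \frac{17}{-6}\right) = - 2 \left(13 \left(- \frac{1}{22}\right) + 17 \left(- \frac{1}{6}\right)\right) = - 2 \left(- \frac{13}{22} - \frac{17}{6}\right) = \left(-2\right) \left(- \frac{113}{33}\right) = \frac{226}{33} \approx 6.8485$)
$H{\left(b \right)} = -5$
$X = 0$ ($X = \left(-5 + 5\right)^{2} = 0^{2} = 0$)
$- \left(c + X\right)^{2} = - \left(\frac{226}{33} + 0\right)^{2} = - \left(\frac{226}{33}\right)^{2} = \left(-1\right) \frac{51076}{1089} = - \frac{51076}{1089}$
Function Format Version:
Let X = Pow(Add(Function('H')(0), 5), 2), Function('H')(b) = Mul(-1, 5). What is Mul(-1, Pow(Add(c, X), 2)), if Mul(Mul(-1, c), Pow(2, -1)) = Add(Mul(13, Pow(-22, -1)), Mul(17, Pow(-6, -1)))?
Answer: Rational(-51076, 1089) ≈ -46.902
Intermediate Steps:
c = Rational(226, 33) (c = Mul(-2, Add(Mul(13, Pow(-22, -1)), Mul(17, Pow(-6, -1)))) = Mul(-2, Add(Mul(13, Rational(-1, 22)), Mul(17, Rational(-1, 6)))) = Mul(-2, Add(Rational(-13, 22), Rational(-17, 6))) = Mul(-2, Rational(-113, 33)) = Rational(226, 33) ≈ 6.8485)
Function('H')(b) = -5
X = 0 (X = Pow(Add(-5, 5), 2) = Pow(0, 2) = 0)
Mul(-1, Pow(Add(c, X), 2)) = Mul(-1, Pow(Add(Rational(226, 33), 0), 2)) = Mul(-1, Pow(Rational(226, 33), 2)) = Mul(-1, Rational(51076, 1089)) = Rational(-51076, 1089)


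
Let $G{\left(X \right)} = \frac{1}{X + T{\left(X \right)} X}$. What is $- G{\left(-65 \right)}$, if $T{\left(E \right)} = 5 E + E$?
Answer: $- \frac{1}{25285} \approx -3.9549 \cdot 10^{-5}$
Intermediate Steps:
$T{\left(E \right)} = 6 E$
$G{\left(X \right)} = \frac{1}{X + 6 X^{2}}$ ($G{\left(X \right)} = \frac{1}{X + 6 X X} = \frac{1}{X + 6 X^{2}}$)
$- G{\left(-65 \right)} = - \frac{1}{\left(-65\right) \left(1 + 6 \left(-65\right)\right)} = - \frac{-1}{65 \left(1 - 390\right)} = - \frac{-1}{65 \left(-389\right)} = - \frac{\left(-1\right) \left(-1\right)}{65 \cdot 389} = \left(-1\right) \frac{1}{25285} = - \frac{1}{25285}$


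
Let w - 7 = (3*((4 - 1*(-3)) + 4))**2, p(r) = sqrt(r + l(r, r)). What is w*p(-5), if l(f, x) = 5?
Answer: 0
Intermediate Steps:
p(r) = sqrt(5 + r) (p(r) = sqrt(r + 5) = sqrt(5 + r))
w = 1096 (w = 7 + (3*((4 - 1*(-3)) + 4))**2 = 7 + (3*((4 + 3) + 4))**2 = 7 + (3*(7 + 4))**2 = 7 + (3*11)**2 = 7 + 33**2 = 7 + 1089 = 1096)
w*p(-5) = 1096*sqrt(5 - 5) = 1096*sqrt(0) = 1096*0 = 0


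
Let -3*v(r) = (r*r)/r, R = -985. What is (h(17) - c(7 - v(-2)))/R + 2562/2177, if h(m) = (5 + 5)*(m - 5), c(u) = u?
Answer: 975479/919005 ≈ 1.0615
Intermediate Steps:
v(r) = -r/3 (v(r) = -r*r/(3*r) = -r²/(3*r) = -r/3)
h(m) = -50 + 10*m (h(m) = 10*(-5 + m) = -50 + 10*m)
(h(17) - c(7 - v(-2)))/R + 2562/2177 = ((-50 + 10*17) - (7 - (-1)*(-2)/3))/(-985) + 2562/2177 = ((-50 + 170) - (7 - 1*⅔))*(-1/985) + 2562*(1/2177) = (120 - (7 - ⅔))*(-1/985) + 366/311 = (120 - 1*19/3)*(-1/985) + 366/311 = (120 - 19/3)*(-1/985) + 366/311 = (341/3)*(-1/985) + 366/311 = -341/2955 + 366/311 = 975479/919005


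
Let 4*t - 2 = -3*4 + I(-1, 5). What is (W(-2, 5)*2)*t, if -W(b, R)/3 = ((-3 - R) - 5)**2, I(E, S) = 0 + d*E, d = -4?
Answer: 1521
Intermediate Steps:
I(E, S) = -4*E (I(E, S) = 0 - 4*E = -4*E)
t = -3/2 (t = 1/2 + (-3*4 - 4*(-1))/4 = 1/2 + (-12 + 4)/4 = 1/2 + (1/4)*(-8) = 1/2 - 2 = -3/2 ≈ -1.5000)
W(b, R) = -3*(-8 - R)**2 (W(b, R) = -3*((-3 - R) - 5)**2 = -3*(-8 - R)**2)
(W(-2, 5)*2)*t = (-3*(8 + 5)**2*2)*(-3/2) = (-3*13**2*2)*(-3/2) = (-3*169*2)*(-3/2) = -507*2*(-3/2) = -1014*(-3/2) = 1521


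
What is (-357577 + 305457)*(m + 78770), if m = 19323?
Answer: -5112607160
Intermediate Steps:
(-357577 + 305457)*(m + 78770) = (-357577 + 305457)*(19323 + 78770) = -52120*98093 = -5112607160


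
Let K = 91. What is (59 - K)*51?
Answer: -1632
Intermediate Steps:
(59 - K)*51 = (59 - 1*91)*51 = (59 - 91)*51 = -32*51 = -1632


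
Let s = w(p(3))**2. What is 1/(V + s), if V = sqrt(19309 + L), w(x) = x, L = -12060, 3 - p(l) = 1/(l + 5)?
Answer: -33856/29412063 + 4096*sqrt(7249)/29412063 ≈ 0.010706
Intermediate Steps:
p(l) = 3 - 1/(5 + l) (p(l) = 3 - 1/(l + 5) = 3 - 1/(5 + l))
V = sqrt(7249) (V = sqrt(19309 - 12060) = sqrt(7249) ≈ 85.141)
s = 529/64 (s = ((14 + 3*3)/(5 + 3))**2 = ((14 + 9)/8)**2 = ((1/8)*23)**2 = (23/8)**2 = 529/64 ≈ 8.2656)
1/(V + s) = 1/(sqrt(7249) + 529/64) = 1/(529/64 + sqrt(7249))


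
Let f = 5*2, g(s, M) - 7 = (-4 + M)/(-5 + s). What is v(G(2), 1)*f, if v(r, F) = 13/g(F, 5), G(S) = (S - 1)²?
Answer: 520/27 ≈ 19.259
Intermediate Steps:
g(s, M) = 7 + (-4 + M)/(-5 + s)
G(S) = (-1 + S)²
v(r, F) = 13*(-5 + F)/(-34 + 7*F) (v(r, F) = 13/(((-39 + 5 + 7*F)/(-5 + F))) = 13/(((-34 + 7*F)/(-5 + F))) = 13*((-5 + F)/(-34 + 7*F)) = 13*(-5 + F)/(-34 + 7*F))
f = 10
v(G(2), 1)*f = (13*(-5 + 1)/(-34 + 7*1))*10 = (13*(-4)/(-34 + 7))*10 = (13*(-4)/(-27))*10 = (13*(-1/27)*(-4))*10 = (52/27)*10 = 520/27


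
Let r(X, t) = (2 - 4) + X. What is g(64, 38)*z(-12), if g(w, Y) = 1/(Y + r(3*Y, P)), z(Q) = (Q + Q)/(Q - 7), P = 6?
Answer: 4/475 ≈ 0.0084210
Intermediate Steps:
r(X, t) = -2 + X
z(Q) = 2*Q/(-7 + Q) (z(Q) = (2*Q)/(-7 + Q) = 2*Q/(-7 + Q))
g(w, Y) = 1/(-2 + 4*Y) (g(w, Y) = 1/(Y + (-2 + 3*Y)) = 1/(-2 + 4*Y))
g(64, 38)*z(-12) = (1/(2*(-1 + 2*38)))*(2*(-12)/(-7 - 12)) = (1/(2*(-1 + 76)))*(2*(-12)/(-19)) = ((1/2)/75)*(2*(-12)*(-1/19)) = ((1/2)*(1/75))*(24/19) = (1/150)*(24/19) = 4/475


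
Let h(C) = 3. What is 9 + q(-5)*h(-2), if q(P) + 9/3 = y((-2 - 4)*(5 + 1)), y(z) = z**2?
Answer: 3888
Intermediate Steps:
q(P) = 1293 (q(P) = -3 + ((-2 - 4)*(5 + 1))**2 = -3 + (-6*6)**2 = -3 + (-36)**2 = -3 + 1296 = 1293)
9 + q(-5)*h(-2) = 9 + 1293*3 = 9 + 3879 = 3888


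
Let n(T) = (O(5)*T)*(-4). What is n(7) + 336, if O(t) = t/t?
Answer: 308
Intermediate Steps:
O(t) = 1
n(T) = -4*T (n(T) = (1*T)*(-4) = T*(-4) = -4*T)
n(7) + 336 = -4*7 + 336 = -28 + 336 = 308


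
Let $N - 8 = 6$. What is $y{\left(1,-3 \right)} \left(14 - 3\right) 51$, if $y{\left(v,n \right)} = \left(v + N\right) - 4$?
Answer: $6171$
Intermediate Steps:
$N = 14$ ($N = 8 + 6 = 14$)
$y{\left(v,n \right)} = 10 + v$ ($y{\left(v,n \right)} = \left(v + 14\right) - 4 = \left(14 + v\right) - 4 = 10 + v$)
$y{\left(1,-3 \right)} \left(14 - 3\right) 51 = \left(10 + 1\right) \left(14 - 3\right) 51 = 11 \cdot 11 \cdot 51 = 121 \cdot 51 = 6171$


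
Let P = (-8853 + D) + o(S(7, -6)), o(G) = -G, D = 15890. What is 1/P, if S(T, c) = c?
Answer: 1/7043 ≈ 0.00014199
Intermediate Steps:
P = 7043 (P = (-8853 + 15890) - 1*(-6) = 7037 + 6 = 7043)
1/P = 1/7043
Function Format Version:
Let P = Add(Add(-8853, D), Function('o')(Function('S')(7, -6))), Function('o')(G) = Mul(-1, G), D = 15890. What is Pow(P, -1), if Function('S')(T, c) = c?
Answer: Rational(1, 7043) ≈ 0.00014199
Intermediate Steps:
P = 7043 (P = Add(Add(-8853, 15890), Mul(-1, -6)) = Add(7037, 6) = 7043)
Pow(P, -1) = Pow(7043, -1) = Rational(1, 7043)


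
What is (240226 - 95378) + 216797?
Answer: 361645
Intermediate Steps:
(240226 - 95378) + 216797 = 144848 + 216797 = 361645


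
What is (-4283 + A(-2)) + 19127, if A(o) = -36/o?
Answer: 14862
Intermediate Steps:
(-4283 + A(-2)) + 19127 = (-4283 - 36/(-2)) + 19127 = (-4283 - 36*(-½)) + 19127 = (-4283 + 18) + 19127 = -4265 + 19127 = 14862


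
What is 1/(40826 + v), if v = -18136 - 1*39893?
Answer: -1/17203 ≈ -5.8129e-5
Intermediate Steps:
v = -58029 (v = -18136 - 39893 = -58029)
1/(40826 + v) = 1/(40826 - 58029) = 1/(-17203) = -1/17203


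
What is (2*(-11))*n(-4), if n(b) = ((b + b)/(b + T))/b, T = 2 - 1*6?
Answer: 11/2 ≈ 5.5000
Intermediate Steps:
T = -4 (T = 2 - 6 = -4)
n(b) = 2/(-4 + b) (n(b) = ((b + b)/(b - 4))/b = ((2*b)/(-4 + b))/b = (2*b/(-4 + b))/b = 2/(-4 + b))
(2*(-11))*n(-4) = (2*(-11))*(2/(-4 - 4)) = -44/(-8) = -44*(-1)/8 = -22*(-¼) = 11/2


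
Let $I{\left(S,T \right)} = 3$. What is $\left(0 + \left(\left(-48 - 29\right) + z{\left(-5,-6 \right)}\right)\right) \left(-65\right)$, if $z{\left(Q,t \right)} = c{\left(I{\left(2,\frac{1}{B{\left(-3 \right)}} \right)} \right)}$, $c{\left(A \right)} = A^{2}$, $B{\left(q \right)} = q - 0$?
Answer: $4420$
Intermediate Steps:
$B{\left(q \right)} = q$ ($B{\left(q \right)} = q + 0 = q$)
$z{\left(Q,t \right)} = 9$ ($z{\left(Q,t \right)} = 3^{2} = 9$)
$\left(0 + \left(\left(-48 - 29\right) + z{\left(-5,-6 \right)}\right)\right) \left(-65\right) = \left(0 + \left(\left(-48 - 29\right) + 9\right)\right) \left(-65\right) = \left(0 + \left(-77 + 9\right)\right) \left(-65\right) = \left(0 - 68\right) \left(-65\right) = \left(-68\right) \left(-65\right) = 4420$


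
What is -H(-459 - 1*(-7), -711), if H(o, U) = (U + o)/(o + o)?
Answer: -1163/904 ≈ -1.2865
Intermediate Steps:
H(o, U) = (U + o)/(2*o) (H(o, U) = (U + o)/((2*o)) = (U + o)*(1/(2*o)) = (U + o)/(2*o))
-H(-459 - 1*(-7), -711) = -(-711 + (-459 - 1*(-7)))/(2*(-459 - 1*(-7))) = -(-711 + (-459 + 7))/(2*(-459 + 7)) = -(-711 - 452)/(2*(-452)) = -(-1)*(-1163)/(2*452) = -1*1163/904 = -1163/904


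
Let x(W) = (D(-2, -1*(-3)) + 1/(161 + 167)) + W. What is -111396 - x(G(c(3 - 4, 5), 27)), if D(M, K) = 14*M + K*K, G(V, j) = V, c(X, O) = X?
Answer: -36531329/328 ≈ -1.1138e+5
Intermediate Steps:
D(M, K) = K² + 14*M (D(M, K) = 14*M + K² = K² + 14*M)
x(W) = -6231/328 + W (x(W) = (((-1*(-3))² + 14*(-2)) + 1/(161 + 167)) + W = ((3² - 28) + 1/328) + W = ((9 - 28) + 1/328) + W = (-19 + 1/328) + W = -6231/328 + W)
-111396 - x(G(c(3 - 4, 5), 27)) = -111396 - (-6231/328 + (3 - 4)) = -111396 - (-6231/328 - 1) = -111396 - 1*(-6559/328) = -111396 + 6559/328 = -36531329/328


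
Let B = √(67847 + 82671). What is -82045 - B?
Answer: -82045 - √150518 ≈ -82433.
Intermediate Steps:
B = √150518 ≈ 387.97
-82045 - B = -82045 - √150518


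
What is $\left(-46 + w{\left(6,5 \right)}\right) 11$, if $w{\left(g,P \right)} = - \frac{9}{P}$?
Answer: $- \frac{2629}{5} \approx -525.8$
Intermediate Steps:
$\left(-46 + w{\left(6,5 \right)}\right) 11 = \left(-46 - \frac{9}{5}\right) 11 = \left(- \frac{239}{5}\right) 11 = - \frac{2629}{5}$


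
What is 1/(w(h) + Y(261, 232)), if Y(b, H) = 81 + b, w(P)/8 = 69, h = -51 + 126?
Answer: 1/894 ≈ 0.0011186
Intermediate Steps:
h = 75
w(P) = 552 (w(P) = 8*69 = 552)
1/(w(h) + Y(261, 232)) = 1/(552 + (81 + 261)) = 1/(552 + 342) = 1/894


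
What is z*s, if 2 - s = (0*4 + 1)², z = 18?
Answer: 18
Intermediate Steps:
s = 1 (s = 2 - (0*4 + 1)² = 2 - (0 + 1)² = 2 - 1*1² = 2 - 1*1 = 2 - 1 = 1)
z*s = 18*1 = 18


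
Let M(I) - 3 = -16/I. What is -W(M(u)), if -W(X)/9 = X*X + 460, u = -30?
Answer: 106309/25 ≈ 4252.4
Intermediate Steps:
M(I) = 3 - 16/I
W(X) = -4140 - 9*X**2 (W(X) = -9*(X*X + 460) = -9*(X**2 + 460) = -9*(460 + X**2) = -4140 - 9*X**2)
-W(M(u)) = -(-4140 - 9*(3 - 16/(-30))**2) = -(-4140 - 9*(3 - 16*(-1/30))**2) = -(-4140 - 9*(3 + 8/15)**2) = -(-4140 - 9*(53/15)**2) = -(-4140 - 9*2809/225) = -(-4140 - 2809/25) = -1*(-106309/25) = 106309/25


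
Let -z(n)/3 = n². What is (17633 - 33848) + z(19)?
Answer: -17298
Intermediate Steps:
z(n) = -3*n²
(17633 - 33848) + z(19) = (17633 - 33848) - 3*19² = -16215 - 3*361 = -16215 - 1083 = -17298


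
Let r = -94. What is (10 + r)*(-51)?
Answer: 4284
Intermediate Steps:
(10 + r)*(-51) = (10 - 94)*(-51) = -84*(-51) = 4284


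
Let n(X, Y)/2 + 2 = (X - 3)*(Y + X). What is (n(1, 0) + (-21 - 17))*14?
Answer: -644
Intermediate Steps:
n(X, Y) = -4 + 2*(-3 + X)*(X + Y) (n(X, Y) = -4 + 2*((X - 3)*(Y + X)) = -4 + 2*((-3 + X)*(X + Y)) = -4 + 2*(-3 + X)*(X + Y))
(n(1, 0) + (-21 - 17))*14 = ((-4 - 6*1 - 6*0 + 2*1² + 2*1*0) + (-21 - 17))*14 = ((-4 - 6 + 0 + 2*1 + 0) - 38)*14 = ((-4 - 6 + 0 + 2 + 0) - 38)*14 = (-8 - 38)*14 = -46*14 = -644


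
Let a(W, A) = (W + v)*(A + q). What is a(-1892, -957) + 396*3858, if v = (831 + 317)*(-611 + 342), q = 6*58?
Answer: 190746504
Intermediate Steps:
q = 348
v = -308812 (v = 1148*(-269) = -308812)
a(W, A) = (-308812 + W)*(348 + A) (a(W, A) = (W - 308812)*(A + 348) = (-308812 + W)*(348 + A))
a(-1892, -957) + 396*3858 = (-107466576 - 308812*(-957) + 348*(-1892) - 957*(-1892)) + 396*3858 = (-107466576 + 295533084 - 658416 + 1810644) + 1527768 = 189218736 + 1527768 = 190746504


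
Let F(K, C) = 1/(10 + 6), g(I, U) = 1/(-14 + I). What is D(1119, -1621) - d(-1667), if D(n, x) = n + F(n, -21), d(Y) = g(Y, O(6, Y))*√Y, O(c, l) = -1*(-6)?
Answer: 17905/16 + I*√1667/1681 ≈ 1119.1 + 0.024288*I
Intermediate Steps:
O(c, l) = 6
d(Y) = √Y/(-14 + Y)
F(K, C) = 1/16
D(n, x) = 1/16 + n (D(n, x) = n + 1/16 = 1/16 + n)
D(1119, -1621) - d(-1667) = (1/16 + 1119) - √(-1667)/(-14 - 1667) = 17905/16 - I*√1667/(-1681) = 17905/16 - I*√1667*(-1)/1681 = 17905/16 - (-1)*I*√1667/1681 = 17905/16 + I*√1667/1681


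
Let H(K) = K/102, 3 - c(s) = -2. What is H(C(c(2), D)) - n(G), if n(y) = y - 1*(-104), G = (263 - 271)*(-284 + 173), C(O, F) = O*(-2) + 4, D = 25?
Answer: -16865/17 ≈ -992.06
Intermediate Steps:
c(s) = 5 (c(s) = 3 - 1*(-2) = 3 + 2 = 5)
C(O, F) = 4 - 2*O (C(O, F) = -2*O + 4 = 4 - 2*O)
G = 888 (G = -8*(-111) = 888)
H(K) = K/102 (H(K) = K*(1/102) = K/102)
n(y) = 104 + y (n(y) = y + 104 = 104 + y)
H(C(c(2), D)) - n(G) = (4 - 2*5)/102 - (104 + 888) = (4 - 10)/102 - 1*992 = (1/102)*(-6) - 992 = -1/17 - 992 = -16865/17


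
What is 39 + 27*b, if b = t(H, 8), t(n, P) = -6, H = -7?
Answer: -123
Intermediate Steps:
b = -6
39 + 27*b = 39 + 27*(-6) = 39 - 162 = -123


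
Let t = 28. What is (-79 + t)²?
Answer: 2601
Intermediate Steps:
(-79 + t)² = (-79 + 28)² = (-51)² = 2601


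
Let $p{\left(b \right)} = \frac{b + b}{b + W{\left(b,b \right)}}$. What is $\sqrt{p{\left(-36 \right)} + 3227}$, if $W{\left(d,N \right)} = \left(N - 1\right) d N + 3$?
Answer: $\frac{\sqrt{825596144555}}{15995} \approx 56.807$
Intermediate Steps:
$W{\left(d,N \right)} = 3 + N d \left(-1 + N\right)$ ($W{\left(d,N \right)} = \left(-1 + N\right) d N + 3 = d \left(-1 + N\right) N + 3 = N d \left(-1 + N\right) + 3 = 3 + N d \left(-1 + N\right)$)
$p{\left(b \right)} = \frac{2 b}{3 + b + b^{3} - b^{2}}$ ($p{\left(b \right)} = \frac{b + b}{b + \left(3 + b b^{2} - b b\right)} = \frac{2 b}{b + \left(3 + b^{3} - b^{2}\right)} = \frac{2 b}{3 + b + b^{3} - b^{2}}$)
$\sqrt{p{\left(-36 \right)} + 3227} = \sqrt{2 \left(-36\right) \frac{1}{3 - 36 + \left(-36\right)^{3} - \left(-36\right)^{2}} + 3227} = \sqrt{2 \left(-36\right) \frac{1}{3 - 36 - 46656 - 1296} + 3227} = \sqrt{2 \left(-36\right) \frac{1}{-47985} + 3227} = \sqrt{2 \left(-36\right) \left(- \frac{1}{47985}\right) + 3227} = \sqrt{\frac{24}{15995} + 3227} = \sqrt{\frac{51615889}{15995}} = \frac{\sqrt{825596144555}}{15995}$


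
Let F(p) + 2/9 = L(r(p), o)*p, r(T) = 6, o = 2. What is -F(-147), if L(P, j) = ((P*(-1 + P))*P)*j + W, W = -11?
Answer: 461729/9 ≈ 51303.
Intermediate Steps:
L(P, j) = -11 + j*P²*(-1 + P) (L(P, j) = ((P*(-1 + P))*P)*j - 11 = (P²*(-1 + P))*j - 11 = j*P²*(-1 + P) - 11 = -11 + j*P²*(-1 + P))
F(p) = -2/9 + 349*p (F(p) = -2/9 + (-11 + 2*6³ - 1*2*6²)*p = -2/9 + (-11 + 2*216 - 1*2*36)*p = -2/9 + (-11 + 432 - 72)*p = -2/9 + 349*p)
-F(-147) = -(-2/9 + 349*(-147)) = -(-2/9 - 51303) = -1*(-461729/9) = 461729/9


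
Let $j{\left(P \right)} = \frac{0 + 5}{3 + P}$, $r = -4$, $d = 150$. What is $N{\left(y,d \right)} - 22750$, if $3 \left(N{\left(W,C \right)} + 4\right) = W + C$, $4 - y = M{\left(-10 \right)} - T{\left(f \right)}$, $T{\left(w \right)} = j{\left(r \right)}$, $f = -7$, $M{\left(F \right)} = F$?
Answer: $-22701$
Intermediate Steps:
$j{\left(P \right)} = \frac{5}{3 + P}$
$T{\left(w \right)} = -5$ ($T{\left(w \right)} = \frac{5}{3 - 4} = \frac{5}{-1} = 5 \left(-1\right) = -5$)
$y = 9$ ($y = 4 - \left(-10 - -5\right) = 4 - \left(-10 + 5\right) = 4 - -5 = 4 + 5 = 9$)
$N{\left(W,C \right)} = -4 + \frac{C}{3} + \frac{W}{3}$ ($N{\left(W,C \right)} = -4 + \frac{W + C}{3} = -4 + \frac{C + W}{3} = -4 + \left(\frac{C}{3} + \frac{W}{3}\right) = -4 + \frac{C}{3} + \frac{W}{3}$)
$N{\left(y,d \right)} - 22750 = \left(-4 + \frac{1}{3} \cdot 150 + \frac{1}{3} \cdot 9\right) - 22750 = \left(-4 + 50 + 3\right) - 22750 = 49 - 22750 = -22701$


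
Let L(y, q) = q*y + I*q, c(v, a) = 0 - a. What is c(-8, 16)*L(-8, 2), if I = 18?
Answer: -320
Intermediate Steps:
c(v, a) = -a
L(y, q) = 18*q + q*y (L(y, q) = q*y + 18*q = 18*q + q*y)
c(-8, 16)*L(-8, 2) = (-1*16)*(2*(18 - 8)) = -32*10 = -16*20 = -320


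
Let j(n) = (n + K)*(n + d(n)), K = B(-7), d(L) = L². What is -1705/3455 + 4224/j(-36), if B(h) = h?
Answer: -1782847/3119865 ≈ -0.57145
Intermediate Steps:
K = -7
j(n) = (-7 + n)*(n + n²) (j(n) = (n - 7)*(n + n²) = (-7 + n)*(n + n²))
-1705/3455 + 4224/j(-36) = -1705/3455 + 4224/((-36*(-7 + (-36)² - 6*(-36)))) = -1705*1/3455 + 4224/((-36*(-7 + 1296 + 216))) = -341/691 + 4224/((-36*1505)) = -341/691 + 4224/(-54180) = -341/691 + 4224*(-1/54180) = -341/691 - 352/4515 = -1782847/3119865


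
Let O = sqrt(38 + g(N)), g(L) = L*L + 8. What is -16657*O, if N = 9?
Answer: -16657*sqrt(127) ≈ -1.8771e+5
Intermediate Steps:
g(L) = 8 + L**2 (g(L) = L**2 + 8 = 8 + L**2)
O = sqrt(127) (O = sqrt(38 + (8 + 9**2)) = sqrt(38 + (8 + 81)) = sqrt(38 + 89) = sqrt(127) ≈ 11.269)
-16657*O = -16657*sqrt(127)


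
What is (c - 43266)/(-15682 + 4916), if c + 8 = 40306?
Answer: 212/769 ≈ 0.27568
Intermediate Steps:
c = 40298 (c = -8 + 40306 = 40298)
(c - 43266)/(-15682 + 4916) = (40298 - 43266)/(-15682 + 4916) = -2968/(-10766) = -2968*(-1/10766) = 212/769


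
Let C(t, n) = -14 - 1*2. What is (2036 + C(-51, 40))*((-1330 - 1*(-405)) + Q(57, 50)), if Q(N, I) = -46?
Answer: -1961420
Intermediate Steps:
C(t, n) = -16 (C(t, n) = -14 - 2 = -16)
(2036 + C(-51, 40))*((-1330 - 1*(-405)) + Q(57, 50)) = (2036 - 16)*((-1330 - 1*(-405)) - 46) = 2020*((-1330 + 405) - 46) = 2020*(-925 - 46) = 2020*(-971) = -1961420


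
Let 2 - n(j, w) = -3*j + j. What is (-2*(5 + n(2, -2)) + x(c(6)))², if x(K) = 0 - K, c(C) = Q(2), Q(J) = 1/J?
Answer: 2025/4 ≈ 506.25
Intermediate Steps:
n(j, w) = 2 + 2*j (n(j, w) = 2 - (-3*j + j) = 2 - (-2)*j = 2 + 2*j)
Q(J) = 1/J
c(C) = ½ (c(C) = 1/2 = ½)
x(K) = -K
(-2*(5 + n(2, -2)) + x(c(6)))² = (-2*(5 + (2 + 2*2)) - 1*½)² = (-2*(5 + (2 + 4)) - ½)² = (-2*(5 + 6) - ½)² = (-2*11 - ½)² = (-22 - ½)² = (-45/2)² = 2025/4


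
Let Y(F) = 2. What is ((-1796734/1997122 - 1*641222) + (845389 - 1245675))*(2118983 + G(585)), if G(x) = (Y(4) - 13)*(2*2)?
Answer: -2203718106123975345/998561 ≈ -2.2069e+12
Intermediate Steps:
G(x) = -44 (G(x) = (2 - 13)*(2*2) = -11*4 = -44)
((-1796734/1997122 - 1*641222) + (845389 - 1245675))*(2118983 + G(585)) = ((-1796734/1997122 - 1*641222) + (845389 - 1245675))*(2118983 - 44) = ((-1796734*1/1997122 - 641222) - 400286)*2118939 = ((-898367/998561 - 641222) - 400286)*2118939 = (-640300179909/998561 - 400286)*2118939 = -1040010168355/998561*2118939 = -2203718106123975345/998561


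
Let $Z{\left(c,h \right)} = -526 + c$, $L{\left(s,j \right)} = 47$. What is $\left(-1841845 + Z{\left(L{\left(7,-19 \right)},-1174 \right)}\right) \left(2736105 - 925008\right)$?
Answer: $-3336627469428$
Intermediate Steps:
$\left(-1841845 + Z{\left(L{\left(7,-19 \right)},-1174 \right)}\right) \left(2736105 - 925008\right) = \left(-1841845 + \left(-526 + 47\right)\right) \left(2736105 - 925008\right) = \left(-1841845 - 479\right) 1811097 = \left(-1842324\right) 1811097 = -3336627469428$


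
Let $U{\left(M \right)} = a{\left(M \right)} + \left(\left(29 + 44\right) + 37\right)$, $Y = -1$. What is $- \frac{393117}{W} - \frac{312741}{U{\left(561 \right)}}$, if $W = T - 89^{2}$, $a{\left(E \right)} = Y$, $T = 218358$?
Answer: $- \frac{65855127570}{22937633} \approx -2871.1$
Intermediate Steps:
$a{\left(E \right)} = -1$
$W = 210437$ ($W = 218358 - 89^{2} = 218358 - 7921 = 210437$)
$U{\left(M \right)} = 109$ ($U{\left(M \right)} = -1 + \left(\left(29 + 44\right) + 37\right) = -1 + \left(73 + 37\right) = -1 + 110 = 109$)
$- \frac{393117}{W} - \frac{312741}{U{\left(561 \right)}} = - \frac{393117}{210437} - \frac{312741}{109} = - \frac{65855127570}{22937633}$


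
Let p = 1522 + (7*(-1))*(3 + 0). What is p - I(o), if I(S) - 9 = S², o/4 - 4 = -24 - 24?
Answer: -29484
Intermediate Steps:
o = -176 (o = 16 + 4*(-24 - 24) = 16 + 4*(-48) = 16 - 192 = -176)
p = 1501 (p = 1522 - 7*3 = 1522 - 21 = 1501)
I(S) = 9 + S²
p - I(o) = 1501 - (9 + (-176)²) = 1501 - (9 + 30976) = 1501 - 1*30985 = 1501 - 30985 = -29484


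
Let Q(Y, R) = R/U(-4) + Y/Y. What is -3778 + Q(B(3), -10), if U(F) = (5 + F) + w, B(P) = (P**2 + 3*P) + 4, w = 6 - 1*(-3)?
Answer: -3778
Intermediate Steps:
w = 9 (w = 6 + 3 = 9)
B(P) = 4 + P**2 + 3*P
U(F) = 14 + F (U(F) = (5 + F) + 9 = 14 + F)
Q(Y, R) = 1 + R/10 (Q(Y, R) = R/(14 - 4) + Y/Y = R/10 + 1 = 1 + R/10)
-3778 + Q(B(3), -10) = -3778 + (1 + (1/10)*(-10)) = -3778 + (1 - 1) = -3778 + 0 = -3778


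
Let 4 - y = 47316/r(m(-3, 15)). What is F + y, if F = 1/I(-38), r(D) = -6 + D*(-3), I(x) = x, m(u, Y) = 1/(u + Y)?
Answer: 7195807/950 ≈ 7574.5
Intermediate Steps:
m(u, Y) = 1/(Y + u)
r(D) = -6 - 3*D
F = -1/38 (F = 1/(-38) = -1/38 ≈ -0.026316)
y = 189364/25 (y = 4 - 47316/(-6 - 3/(15 - 3)) = 4 - 47316/(-6 - 3/12) = 4 - 47316/(-6 - 3*1/12) = 4 - 47316/(-6 - ¼) = 4 - 47316/(-25/4) = 4 - 47316*(-4)/25 = 4 - 1*(-189264/25) = 4 + 189264/25 = 189364/25 ≈ 7574.6)
F + y = -1/38 + 189364/25 = 7195807/950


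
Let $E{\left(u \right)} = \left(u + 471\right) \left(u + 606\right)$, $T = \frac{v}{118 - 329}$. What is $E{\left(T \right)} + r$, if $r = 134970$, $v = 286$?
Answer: $\frac{18651539470}{44521} \approx 4.1894 \cdot 10^{5}$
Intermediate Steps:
$T = - \frac{286}{211}$ ($T = \frac{286}{118 - 329} = \frac{286}{-211} = 286 \left(- \frac{1}{211}\right) = - \frac{286}{211} \approx -1.3554$)
$E{\left(u \right)} = \left(471 + u\right) \left(606 + u\right)$
$E{\left(T \right)} + r = \left(285426 + \left(- \frac{286}{211}\right)^{2} + 1077 \left(- \frac{286}{211}\right)\right) + 134970 = \left(285426 + \frac{81796}{44521} - \frac{308022}{211}\right) + 134970 = \frac{12642540100}{44521} + 134970 = \frac{18651539470}{44521}$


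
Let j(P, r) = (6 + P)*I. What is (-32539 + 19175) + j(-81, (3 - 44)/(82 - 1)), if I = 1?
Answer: -13439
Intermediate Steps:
j(P, r) = 6 + P (j(P, r) = (6 + P)*1 = 6 + P)
(-32539 + 19175) + j(-81, (3 - 44)/(82 - 1)) = (-32539 + 19175) + (6 - 81) = -13364 - 75 = -13439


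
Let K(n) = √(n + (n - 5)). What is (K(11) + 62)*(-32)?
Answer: -1984 - 32*√17 ≈ -2115.9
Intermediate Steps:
K(n) = √(-5 + 2*n) (K(n) = √(n + (-5 + n)) = √(-5 + 2*n))
(K(11) + 62)*(-32) = (√(-5 + 2*11) + 62)*(-32) = (√(-5 + 22) + 62)*(-32) = (√17 + 62)*(-32) = (62 + √17)*(-32) = -1984 - 32*√17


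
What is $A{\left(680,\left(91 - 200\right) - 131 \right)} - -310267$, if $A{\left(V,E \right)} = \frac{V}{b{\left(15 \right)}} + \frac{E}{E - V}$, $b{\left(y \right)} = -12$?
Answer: $\frac{21404531}{69} \approx 3.1021 \cdot 10^{5}$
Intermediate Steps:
$A{\left(V,E \right)} = - \frac{V}{12} + \frac{E}{E - V}$ ($A{\left(V,E \right)} = \frac{V}{-12} + \frac{E}{E - V} = V \left(- \frac{1}{12}\right) + \frac{E}{E - V} = - \frac{V}{12} + \frac{E}{E - V}$)
$A{\left(680,\left(91 - 200\right) - 131 \right)} - -310267 = \frac{\left(\left(91 - 200\right) - 131\right) + \frac{680^{2}}{12} - \frac{1}{12} \left(\left(91 - 200\right) - 131\right) 680}{\left(\left(91 - 200\right) - 131\right) - 680} - -310267 = \frac{\left(-109 - 131\right) + \frac{1}{12} \cdot 462400 - \frac{1}{12} \left(-109 - 131\right) 680}{\left(-109 - 131\right) - 680} + 310267 = \frac{-240 + \frac{115600}{3} - \left(-20\right) 680}{-240 - 680} + 310267 = \frac{-240 + \frac{115600}{3} + 13600}{-920} + 310267 = \left(- \frac{1}{920}\right) \frac{155680}{3} + 310267 = - \frac{3892}{69} + 310267 = \frac{21404531}{69}$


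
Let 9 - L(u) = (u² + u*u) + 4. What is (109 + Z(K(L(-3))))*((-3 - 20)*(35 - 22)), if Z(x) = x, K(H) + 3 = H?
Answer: -27807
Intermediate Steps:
L(u) = 5 - 2*u² (L(u) = 9 - ((u² + u*u) + 4) = 9 - ((u² + u²) + 4) = 9 - (2*u² + 4) = 9 - (4 + 2*u²) = 9 + (-4 - 2*u²) = 5 - 2*u²)
K(H) = -3 + H
(109 + Z(K(L(-3))))*((-3 - 20)*(35 - 22)) = (109 + (-3 + (5 - 2*(-3)²)))*((-3 - 20)*(35 - 22)) = (109 + (-3 + (5 - 2*9)))*(-23*13) = (109 + (-3 + (5 - 18)))*(-299) = (109 + (-3 - 13))*(-299) = (109 - 16)*(-299) = 93*(-299) = -27807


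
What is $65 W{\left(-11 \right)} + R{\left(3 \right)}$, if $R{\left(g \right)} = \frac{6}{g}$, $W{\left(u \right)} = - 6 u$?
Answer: $4292$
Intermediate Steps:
$65 W{\left(-11 \right)} + R{\left(3 \right)} = 65 \left(\left(-6\right) \left(-11\right)\right) + \frac{6}{3} = 65 \cdot 66 + 6 \cdot \frac{1}{3} = 4290 + 2 = 4292$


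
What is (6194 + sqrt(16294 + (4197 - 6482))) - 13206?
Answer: -7012 + sqrt(14009) ≈ -6893.6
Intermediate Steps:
(6194 + sqrt(16294 + (4197 - 6482))) - 13206 = (6194 + sqrt(16294 - 2285)) - 13206 = (6194 + sqrt(14009)) - 13206 = -7012 + sqrt(14009)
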